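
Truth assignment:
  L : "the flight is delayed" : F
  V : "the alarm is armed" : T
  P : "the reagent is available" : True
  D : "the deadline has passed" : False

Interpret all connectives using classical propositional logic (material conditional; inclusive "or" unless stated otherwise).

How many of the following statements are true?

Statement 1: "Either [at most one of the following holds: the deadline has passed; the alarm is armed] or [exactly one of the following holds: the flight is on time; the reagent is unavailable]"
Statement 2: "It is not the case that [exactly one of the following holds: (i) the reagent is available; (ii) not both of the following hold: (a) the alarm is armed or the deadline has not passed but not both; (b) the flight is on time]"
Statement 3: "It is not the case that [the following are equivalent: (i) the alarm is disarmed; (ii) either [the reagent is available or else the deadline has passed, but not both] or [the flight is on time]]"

3

Statement 1: Parsed as (D nand V) or (not L xor not P)

D nand V = False nand True = True
not L = not False = True
not P = not True = False
not L xor not P = True xor False = True
(D nand V) or (not L xor not P) = True or True = True
So Statement 1 is true.

Statement 2: This is not (P xor ((V xor not D) nand not L)).

not D = not False = True
V xor not D = True xor True = False
not L = not False = True
(V xor not D) nand not L = False nand True = True
P xor ((V xor not D) nand not L) = True xor True = False
not (P xor ((V xor not D) nand not L)) = not False = True
Hence Statement 2 is true.

Statement 3: Formalization: not (not V iff ((P xor D) or not L))

not V = not True = False
P xor D = True xor False = True
not L = not False = True
(P xor D) or not L = True or True = True
not V iff ((P xor D) or not L) = False iff True = False
not (not V iff ((P xor D) or not L)) = not False = True
So Statement 3 is true.

Count: 3.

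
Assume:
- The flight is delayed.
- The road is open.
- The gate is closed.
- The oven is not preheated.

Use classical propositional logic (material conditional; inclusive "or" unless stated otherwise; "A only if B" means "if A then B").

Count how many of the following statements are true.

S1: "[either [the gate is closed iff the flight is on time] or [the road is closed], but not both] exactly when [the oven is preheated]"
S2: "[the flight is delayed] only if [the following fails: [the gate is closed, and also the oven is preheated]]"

2

Let K = "the gate is open" (False), G = "the flight is delayed" (True), H = "the road is closed" (False), D = "the oven is preheated" (False).

S1: Formalization: ((not K iff not G) xor H) iff D

not K = not False = True
not G = not True = False
not K iff not G = True iff False = False
(not K iff not G) xor H = False xor False = False
((not K iff not G) xor H) iff D = False iff False = True
So S1 is true.

S2: Formalization: G -> not (not K and D)

not K = not False = True
not K and D = True and False = False
not (not K and D) = not False = True
G -> not (not K and D) = True -> True = True
Thus S2 is true.

True statements: 2 (S1, S2).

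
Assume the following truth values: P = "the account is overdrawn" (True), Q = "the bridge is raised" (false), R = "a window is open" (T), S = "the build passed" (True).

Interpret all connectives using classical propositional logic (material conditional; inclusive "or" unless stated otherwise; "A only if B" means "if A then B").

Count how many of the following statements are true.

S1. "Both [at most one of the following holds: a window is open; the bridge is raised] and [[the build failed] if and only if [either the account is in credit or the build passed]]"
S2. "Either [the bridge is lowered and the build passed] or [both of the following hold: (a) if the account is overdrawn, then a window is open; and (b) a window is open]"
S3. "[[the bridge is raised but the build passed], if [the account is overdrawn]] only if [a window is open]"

2

S1: This is (R nand Q) & (~S <-> (~P | S)).

R nand Q = T nand F = T
~S = ~T = F
~P = ~T = F
~P | S = F | T = T
~S <-> (~P | S) = F <-> T = F
(R nand Q) & (~S <-> (~P | S)) = T & F = F
Hence S1 is false.

S2: Parsed as (~Q & S) | ((P -> R) & R)

~Q = ~F = T
~Q & S = T & T = T
P -> R = T -> T = T
(P -> R) & R = T & T = T
(~Q & S) | ((P -> R) & R) = T | T = T
Hence S2 is true.

S3: Parsed as (P -> (Q & S)) -> R

Q & S = F & T = F
P -> (Q & S) = T -> F = F
(P -> (Q & S)) -> R = F -> T = T
Hence S3 is true.

Count: 2.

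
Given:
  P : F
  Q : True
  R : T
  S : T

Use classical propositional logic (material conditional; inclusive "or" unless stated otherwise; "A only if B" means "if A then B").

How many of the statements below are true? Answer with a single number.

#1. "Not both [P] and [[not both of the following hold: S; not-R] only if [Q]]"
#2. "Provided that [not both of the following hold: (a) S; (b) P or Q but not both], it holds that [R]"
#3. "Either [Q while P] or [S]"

3

#1: Parsed as P nand ((S nand not R) -> Q)

not R = not True = False
S nand not R = True nand False = True
(S nand not R) -> Q = True -> True = True
P nand ((S nand not R) -> Q) = False nand True = True
Hence #1 is true.

#2: Parsed as (S nand (P xor Q)) -> R

P xor Q = False xor True = True
S nand (P xor Q) = True nand True = False
(S nand (P xor Q)) -> R = False -> True = True
Thus #2 is true.

#3: This is (Q and P) or S.

Q and P = True and False = False
(Q and P) or S = False or True = True
Thus #3 is true.

True statements: 3 (#1, #2, #3).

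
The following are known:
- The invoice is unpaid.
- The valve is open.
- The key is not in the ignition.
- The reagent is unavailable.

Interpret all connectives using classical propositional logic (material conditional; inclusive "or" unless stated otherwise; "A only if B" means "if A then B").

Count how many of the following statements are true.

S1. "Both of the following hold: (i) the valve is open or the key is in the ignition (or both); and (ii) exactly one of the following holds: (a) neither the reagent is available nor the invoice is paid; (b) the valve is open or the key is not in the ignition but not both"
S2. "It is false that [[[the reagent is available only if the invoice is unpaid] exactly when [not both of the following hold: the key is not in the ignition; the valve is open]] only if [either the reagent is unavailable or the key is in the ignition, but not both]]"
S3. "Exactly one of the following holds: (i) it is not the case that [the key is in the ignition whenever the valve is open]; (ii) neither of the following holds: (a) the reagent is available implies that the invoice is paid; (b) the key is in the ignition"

Let Q = "the valve is open" (True), R = "the key is in the ignition" (False), S = "the reagent is available" (False), P = "the invoice is paid" (False).

S1: In symbols: (Q or R) and ((S nor P) xor (Q xor not R))

Q or R = True or False = True
S nor P = False nor False = True
not R = not False = True
Q xor not R = True xor True = False
(S nor P) xor (Q xor not R) = True xor False = True
(Q or R) and ((S nor P) xor (Q xor not R)) = True and True = True
Thus S1 is true.

S2: In symbols: not (((S -> not P) iff (not R nand Q)) -> (not S xor R))

not P = not False = True
S -> not P = False -> True = True
not R = not False = True
not R nand Q = True nand True = False
(S -> not P) iff (not R nand Q) = True iff False = False
not S = not False = True
not S xor R = True xor False = True
((S -> not P) iff (not R nand Q)) -> (not S xor R) = False -> True = True
not (((S -> not P) iff (not R nand Q)) -> (not S xor R)) = not True = False
Hence S2 is false.

S3: This is not (Q -> R) xor ((S -> P) nor R).

Q -> R = True -> False = False
not (Q -> R) = not False = True
S -> P = False -> False = True
(S -> P) nor R = True nor False = False
not (Q -> R) xor ((S -> P) nor R) = True xor False = True
Hence S3 is true.

True statements: 2 (S1, S3).

2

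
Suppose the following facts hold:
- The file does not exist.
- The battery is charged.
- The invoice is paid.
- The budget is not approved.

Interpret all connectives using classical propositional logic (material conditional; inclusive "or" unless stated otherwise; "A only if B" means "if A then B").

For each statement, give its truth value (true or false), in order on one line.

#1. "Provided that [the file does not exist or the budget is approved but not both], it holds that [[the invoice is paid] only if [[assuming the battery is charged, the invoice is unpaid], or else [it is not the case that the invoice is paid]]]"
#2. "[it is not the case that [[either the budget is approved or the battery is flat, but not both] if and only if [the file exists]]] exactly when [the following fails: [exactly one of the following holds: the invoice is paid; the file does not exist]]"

#1 False, #2 False

Let Q = "the file exists" (False), K = "the budget is approved" (False), D = "the invoice is paid" (True), G = "the battery is charged" (True).

#1: In symbols: (not Q xor K) -> (D -> ((G -> not D) or not D))

not Q = not False = True
not Q xor K = True xor False = True
not D = not True = False
G -> not D = True -> False = False
not D = not True = False
(G -> not D) or not D = False or False = False
D -> ((G -> not D) or not D) = True -> False = False
(not Q xor K) -> (D -> ((G -> not D) or not D)) = True -> False = False
So #1 is false.

#2: Formalization: not ((K xor not G) iff Q) iff not (D xor not Q)

not G = not True = False
K xor not G = False xor False = False
(K xor not G) iff Q = False iff False = True
not ((K xor not G) iff Q) = not True = False
not Q = not False = True
D xor not Q = True xor True = False
not (D xor not Q) = not False = True
not ((K xor not G) iff Q) iff not (D xor not Q) = False iff True = False
Thus #2 is false.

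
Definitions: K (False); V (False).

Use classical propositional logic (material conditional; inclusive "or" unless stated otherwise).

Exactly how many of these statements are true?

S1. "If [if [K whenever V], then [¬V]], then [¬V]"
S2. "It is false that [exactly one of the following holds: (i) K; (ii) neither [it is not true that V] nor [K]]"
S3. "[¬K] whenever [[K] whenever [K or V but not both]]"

S1: Formalization: ((V -> K) -> not V) -> not V

V -> K = False -> False = True
not V = not False = True
(V -> K) -> not V = True -> True = True
not V = not False = True
((V -> K) -> not V) -> not V = True -> True = True
Hence S1 is true.

S2: Formalization: not (K xor (not V nor K))

not V = not False = True
not V nor K = True nor False = False
K xor (not V nor K) = False xor False = False
not (K xor (not V nor K)) = not False = True
Thus S2 is true.

S3: This is ((K xor V) -> K) -> not K.

K xor V = False xor False = False
(K xor V) -> K = False -> False = True
not K = not False = True
((K xor V) -> K) -> not K = True -> True = True
So S3 is true.

Count: 3.

3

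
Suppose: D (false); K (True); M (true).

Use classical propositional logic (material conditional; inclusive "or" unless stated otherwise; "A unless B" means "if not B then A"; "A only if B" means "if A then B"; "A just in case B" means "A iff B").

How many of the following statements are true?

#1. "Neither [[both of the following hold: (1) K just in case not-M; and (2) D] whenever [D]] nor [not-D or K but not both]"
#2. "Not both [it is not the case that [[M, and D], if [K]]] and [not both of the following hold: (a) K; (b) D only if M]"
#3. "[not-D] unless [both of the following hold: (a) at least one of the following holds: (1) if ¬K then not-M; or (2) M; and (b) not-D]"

#1: Formalization: (D -> ((K iff not M) and D)) nor (not D xor K)

not M = not True = False
K iff not M = True iff False = False
(K iff not M) and D = False and False = False
D -> ((K iff not M) and D) = False -> False = True
not D = not False = True
not D xor K = True xor True = False
(D -> ((K iff not M) and D)) nor (not D xor K) = True nor False = False
So #1 is false.

#2: Parsed as not (K -> (M and D)) nand (K nand (D -> M))

M and D = True and False = False
K -> (M and D) = True -> False = False
not (K -> (M and D)) = not False = True
D -> M = False -> True = True
K nand (D -> M) = True nand True = False
not (K -> (M and D)) nand (K nand (D -> M)) = True nand False = True
Thus #2 is true.

#3: In symbols: not D or (((not K -> not M) or M) and not D)

not D = not False = True
not K = not True = False
not M = not True = False
not K -> not M = False -> False = True
(not K -> not M) or M = True or True = True
not D = not False = True
((not K -> not M) or M) and not D = True and True = True
not D or (((not K -> not M) or M) and not D) = True or True = True
Hence #3 is true.

Count: 2.

2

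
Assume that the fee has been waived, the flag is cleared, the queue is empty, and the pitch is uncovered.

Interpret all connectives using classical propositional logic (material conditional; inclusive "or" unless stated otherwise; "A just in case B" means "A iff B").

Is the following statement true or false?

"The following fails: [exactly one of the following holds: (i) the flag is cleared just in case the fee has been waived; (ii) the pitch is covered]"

False

Let Q = "the flag is set" (False), P = "the fee has been waived" (True), S = "the pitch is covered" (False).
In symbols: not ((not Q iff P) xor S)

not Q = not False = True
not Q iff P = True iff True = True
(not Q iff P) xor S = True xor False = True
not ((not Q iff P) xor S) = not True = False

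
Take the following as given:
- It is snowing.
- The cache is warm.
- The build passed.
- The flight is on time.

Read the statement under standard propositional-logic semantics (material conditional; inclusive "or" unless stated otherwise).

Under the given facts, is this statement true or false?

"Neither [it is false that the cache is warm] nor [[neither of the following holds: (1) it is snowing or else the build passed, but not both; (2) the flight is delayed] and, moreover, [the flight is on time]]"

False.

Let W = "the cache is warm" (T), D = "it is snowing" (T), V = "the build passed" (T), M = "the flight is delayed" (F).
Formalization: ~W nor (((D xor V) nor M) & ~M)

~W = ~T = F
D xor V = T xor T = F
(D xor V) nor M = F nor F = T
~M = ~F = T
((D xor V) nor M) & ~M = T & T = T
~W nor (((D xor V) nor M) & ~M) = F nor T = F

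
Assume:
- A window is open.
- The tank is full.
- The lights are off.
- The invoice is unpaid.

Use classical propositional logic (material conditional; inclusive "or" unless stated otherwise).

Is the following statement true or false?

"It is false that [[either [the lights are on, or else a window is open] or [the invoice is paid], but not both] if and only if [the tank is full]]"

Let R = "the lights are on" (False), P = "a window is open" (True), S = "the invoice is paid" (False), Q = "the tank is full" (True).
Parsed as not (((R or P) xor S) iff Q)

R or P = False or True = True
(R or P) xor S = True xor False = True
((R or P) xor S) iff Q = True iff True = True
not (((R or P) xor S) iff Q) = not True = False

false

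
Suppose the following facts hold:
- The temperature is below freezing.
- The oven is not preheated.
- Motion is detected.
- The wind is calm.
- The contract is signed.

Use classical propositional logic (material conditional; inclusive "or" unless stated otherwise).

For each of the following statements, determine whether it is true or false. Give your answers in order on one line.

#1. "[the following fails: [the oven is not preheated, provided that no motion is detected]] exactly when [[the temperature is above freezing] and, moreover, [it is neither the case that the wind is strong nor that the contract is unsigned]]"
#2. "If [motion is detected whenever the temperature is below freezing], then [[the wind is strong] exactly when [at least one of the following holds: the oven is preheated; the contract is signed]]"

Let P = "motion is detected" (T), M = "the oven is preheated" (F), H = "the temperature is below freezing" (T), D = "the wind is strong" (F), S = "the contract is signed" (T).

#1: Parsed as ¬(¬P → ¬M) ↔ (¬H ∧ (D ↓ ¬S))

¬P = ¬T = F
¬M = ¬F = T
¬P → ¬M = F → T = T
¬(¬P → ¬M) = ¬T = F
¬H = ¬T = F
¬S = ¬T = F
D ↓ ¬S = F ↓ F = T
¬H ∧ (D ↓ ¬S) = F ∧ T = F
¬(¬P → ¬M) ↔ (¬H ∧ (D ↓ ¬S)) = F ↔ F = T
Hence #1 is true.

#2: This is (H → P) → (D ↔ (M ∨ S)).

H → P = T → T = T
M ∨ S = F ∨ T = T
D ↔ (M ∨ S) = F ↔ T = F
(H → P) → (D ↔ (M ∨ S)) = T → F = F
Thus #2 is false.

#1 True / #2 False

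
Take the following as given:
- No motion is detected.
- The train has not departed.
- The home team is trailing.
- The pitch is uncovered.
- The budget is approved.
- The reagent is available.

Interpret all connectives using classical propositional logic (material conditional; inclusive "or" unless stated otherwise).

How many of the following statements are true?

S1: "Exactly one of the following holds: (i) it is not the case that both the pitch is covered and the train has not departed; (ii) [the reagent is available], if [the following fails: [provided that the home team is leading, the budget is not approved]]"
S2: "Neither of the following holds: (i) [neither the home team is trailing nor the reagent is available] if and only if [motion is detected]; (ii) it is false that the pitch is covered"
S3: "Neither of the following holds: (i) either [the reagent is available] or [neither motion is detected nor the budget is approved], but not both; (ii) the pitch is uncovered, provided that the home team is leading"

0

Let S = "the pitch is covered" (F), Q = "the train has departed" (F), R = "the home team is leading" (F), U = "the budget is approved" (T), V = "the reagent is available" (T), P = "motion is detected" (F).

S1: This is (S ↑ ¬Q) ⊕ (¬(R → ¬U) → V).

¬Q = ¬F = T
S ↑ ¬Q = F ↑ T = T
¬U = ¬T = F
R → ¬U = F → F = T
¬(R → ¬U) = ¬T = F
¬(R → ¬U) → V = F → T = T
(S ↑ ¬Q) ⊕ (¬(R → ¬U) → V) = T ⊕ T = F
So S1 is false.

S2: Formalization: ((¬R ↓ V) ↔ P) ↓ ¬S

¬R = ¬F = T
¬R ↓ V = T ↓ T = F
(¬R ↓ V) ↔ P = F ↔ F = T
¬S = ¬F = T
((¬R ↓ V) ↔ P) ↓ ¬S = T ↓ T = F
Thus S2 is false.

S3: Formalization: (V ⊕ (P ↓ U)) ↓ (R → ¬S)

P ↓ U = F ↓ T = F
V ⊕ (P ↓ U) = T ⊕ F = T
¬S = ¬F = T
R → ¬S = F → T = T
(V ⊕ (P ↓ U)) ↓ (R → ¬S) = T ↓ T = F
Hence S3 is false.

Count: 0.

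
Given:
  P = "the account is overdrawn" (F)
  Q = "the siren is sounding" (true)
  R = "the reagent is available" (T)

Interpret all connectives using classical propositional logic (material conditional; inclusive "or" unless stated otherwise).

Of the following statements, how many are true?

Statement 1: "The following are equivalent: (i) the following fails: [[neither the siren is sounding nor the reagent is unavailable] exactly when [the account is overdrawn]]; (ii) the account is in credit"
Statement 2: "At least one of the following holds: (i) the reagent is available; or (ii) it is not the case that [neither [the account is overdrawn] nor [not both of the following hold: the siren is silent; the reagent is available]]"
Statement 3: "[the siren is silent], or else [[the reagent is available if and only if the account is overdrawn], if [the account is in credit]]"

1

Statement 1: Formalization: not ((Q nor not R) iff P) iff not P

not R = not True = False
Q nor not R = True nor False = False
(Q nor not R) iff P = False iff False = True
not ((Q nor not R) iff P) = not True = False
not P = not False = True
not ((Q nor not R) iff P) iff not P = False iff True = False
So Statement 1 is false.

Statement 2: Parsed as R or not (P nor (not Q nand R))

not Q = not True = False
not Q nand R = False nand True = True
P nor (not Q nand R) = False nor True = False
not (P nor (not Q nand R)) = not False = True
R or not (P nor (not Q nand R)) = True or True = True
Thus Statement 2 is true.

Statement 3: Formalization: not Q or (not P -> (R iff P))

not Q = not True = False
not P = not False = True
R iff P = True iff False = False
not P -> (R iff P) = True -> False = False
not Q or (not P -> (R iff P)) = False or False = False
So Statement 3 is false.

Count: 1.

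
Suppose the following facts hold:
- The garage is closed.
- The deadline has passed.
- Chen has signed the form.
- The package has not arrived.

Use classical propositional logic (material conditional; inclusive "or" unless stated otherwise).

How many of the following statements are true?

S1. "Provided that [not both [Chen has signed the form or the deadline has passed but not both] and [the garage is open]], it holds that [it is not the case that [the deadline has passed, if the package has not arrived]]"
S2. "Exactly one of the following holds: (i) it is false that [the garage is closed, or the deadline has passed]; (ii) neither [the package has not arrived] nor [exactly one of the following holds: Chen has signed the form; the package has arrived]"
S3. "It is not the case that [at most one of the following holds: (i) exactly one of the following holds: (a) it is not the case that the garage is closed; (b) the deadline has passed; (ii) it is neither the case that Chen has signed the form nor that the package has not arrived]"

Let R = "Chen has signed the form" (True), Q = "the deadline has passed" (True), P = "the garage is closed" (True), S = "the package has arrived" (False).

S1: In symbols: ((R xor Q) nand not P) -> not (not S -> Q)

R xor Q = True xor True = False
not P = not True = False
(R xor Q) nand not P = False nand False = True
not S = not False = True
not S -> Q = True -> True = True
not (not S -> Q) = not True = False
((R xor Q) nand not P) -> not (not S -> Q) = True -> False = False
Hence S1 is false.

S2: Formalization: not (P or Q) xor (not S nor (R xor S))

P or Q = True or True = True
not (P or Q) = not True = False
not S = not False = True
R xor S = True xor False = True
not S nor (R xor S) = True nor True = False
not (P or Q) xor (not S nor (R xor S)) = False xor False = False
So S2 is false.

S3: This is not ((not P xor Q) nand (R nor not S)).

not P = not True = False
not P xor Q = False xor True = True
not S = not False = True
R nor not S = True nor True = False
(not P xor Q) nand (R nor not S) = True nand False = True
not ((not P xor Q) nand (R nor not S)) = not True = False
Hence S3 is false.

Count: 0.

0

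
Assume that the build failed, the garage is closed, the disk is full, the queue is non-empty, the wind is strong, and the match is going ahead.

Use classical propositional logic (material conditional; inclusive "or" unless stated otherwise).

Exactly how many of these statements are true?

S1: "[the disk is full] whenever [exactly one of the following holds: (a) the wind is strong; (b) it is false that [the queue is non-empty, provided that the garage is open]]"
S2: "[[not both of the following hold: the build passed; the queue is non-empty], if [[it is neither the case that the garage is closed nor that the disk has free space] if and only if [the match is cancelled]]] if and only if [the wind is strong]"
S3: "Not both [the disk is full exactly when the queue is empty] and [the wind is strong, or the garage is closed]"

Let U = "the wind is strong" (True), Q = "the garage is closed" (True), S = "the queue is empty" (False), R = "the disk is full" (True), V = "the match is cancelled" (False), P = "the build passed" (False).

S1: This is (U xor not (not Q -> not S)) -> R.

not Q = not True = False
not S = not False = True
not Q -> not S = False -> True = True
not (not Q -> not S) = not True = False
U xor not (not Q -> not S) = True xor False = True
(U xor not (not Q -> not S)) -> R = True -> True = True
So S1 is true.

S2: This is (((Q nor not R) iff V) -> (P nand not S)) iff U.

not R = not True = False
Q nor not R = True nor False = False
(Q nor not R) iff V = False iff False = True
not S = not False = True
P nand not S = False nand True = True
((Q nor not R) iff V) -> (P nand not S) = True -> True = True
(((Q nor not R) iff V) -> (P nand not S)) iff U = True iff True = True
Thus S2 is true.

S3: This is (R iff S) nand (U or Q).

R iff S = True iff False = False
U or Q = True or True = True
(R iff S) nand (U or Q) = False nand True = True
Hence S3 is true.

True statements: 3 (S1, S2, S3).

3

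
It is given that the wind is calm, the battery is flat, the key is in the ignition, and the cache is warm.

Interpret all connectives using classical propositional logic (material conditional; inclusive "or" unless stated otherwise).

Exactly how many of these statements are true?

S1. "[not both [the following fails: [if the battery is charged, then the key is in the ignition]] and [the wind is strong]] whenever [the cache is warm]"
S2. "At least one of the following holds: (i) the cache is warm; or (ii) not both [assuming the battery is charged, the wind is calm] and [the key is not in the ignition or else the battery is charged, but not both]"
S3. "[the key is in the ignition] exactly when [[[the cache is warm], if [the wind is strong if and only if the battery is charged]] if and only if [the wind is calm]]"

3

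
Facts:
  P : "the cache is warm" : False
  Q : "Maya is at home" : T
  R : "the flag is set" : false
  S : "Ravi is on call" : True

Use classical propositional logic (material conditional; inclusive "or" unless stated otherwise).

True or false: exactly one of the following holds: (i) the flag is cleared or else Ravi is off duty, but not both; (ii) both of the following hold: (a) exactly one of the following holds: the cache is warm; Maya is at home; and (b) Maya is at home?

False

In symbols: (~R xor ~S) xor ((P xor Q) & Q)

~R = ~F = T
~S = ~T = F
~R xor ~S = T xor F = T
P xor Q = F xor T = T
(P xor Q) & Q = T & T = T
(~R xor ~S) xor ((P xor Q) & Q) = T xor T = F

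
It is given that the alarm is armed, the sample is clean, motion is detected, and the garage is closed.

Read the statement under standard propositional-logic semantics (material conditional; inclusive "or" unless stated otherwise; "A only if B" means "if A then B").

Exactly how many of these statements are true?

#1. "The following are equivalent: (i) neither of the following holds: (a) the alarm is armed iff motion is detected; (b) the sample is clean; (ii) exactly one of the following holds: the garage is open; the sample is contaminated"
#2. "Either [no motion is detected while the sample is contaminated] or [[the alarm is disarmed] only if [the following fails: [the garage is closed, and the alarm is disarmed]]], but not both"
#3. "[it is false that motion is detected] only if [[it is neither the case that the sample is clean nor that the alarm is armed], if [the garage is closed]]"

3

Let U = "the alarm is armed" (True), L = "motion is detected" (True), Q = "the sample is contaminated" (False), H = "the garage is closed" (True).

#1: Formalization: ((U iff L) nor not Q) iff (not H xor Q)

U iff L = True iff True = True
not Q = not False = True
(U iff L) nor not Q = True nor True = False
not H = not True = False
not H xor Q = False xor False = False
((U iff L) nor not Q) iff (not H xor Q) = False iff False = True
Hence #1 is true.

#2: In symbols: (not L and Q) xor (not U -> not (H and not U))

not L = not True = False
not L and Q = False and False = False
not U = not True = False
not U = not True = False
H and not U = True and False = False
not (H and not U) = not False = True
not U -> not (H and not U) = False -> True = True
(not L and Q) xor (not U -> not (H and not U)) = False xor True = True
Thus #2 is true.

#3: Formalization: not L -> (H -> (not Q nor U))

not L = not True = False
not Q = not False = True
not Q nor U = True nor True = False
H -> (not Q nor U) = True -> False = False
not L -> (H -> (not Q nor U)) = False -> False = True
Thus #3 is true.

True statements: 3 (#1, #2, #3).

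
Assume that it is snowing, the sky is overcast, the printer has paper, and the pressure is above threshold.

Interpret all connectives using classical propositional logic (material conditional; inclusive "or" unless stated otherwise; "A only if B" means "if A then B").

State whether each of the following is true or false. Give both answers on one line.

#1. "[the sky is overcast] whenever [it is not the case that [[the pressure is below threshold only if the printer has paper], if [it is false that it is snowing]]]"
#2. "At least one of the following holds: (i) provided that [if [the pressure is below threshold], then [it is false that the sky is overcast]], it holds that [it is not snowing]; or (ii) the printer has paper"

Let P = "it is snowing" (True), S = "the pressure is above threshold" (True), R = "the printer has paper" (True), Q = "the sky is overcast" (True).

#1: This is not (not P -> (not S -> R)) -> Q.

not P = not True = False
not S = not True = False
not S -> R = False -> True = True
not P -> (not S -> R) = False -> True = True
not (not P -> (not S -> R)) = not True = False
not (not P -> (not S -> R)) -> Q = False -> True = True
Hence #1 is true.

#2: This is ((not S -> not Q) -> not P) or R.

not S = not True = False
not Q = not True = False
not S -> not Q = False -> False = True
not P = not True = False
(not S -> not Q) -> not P = True -> False = False
((not S -> not Q) -> not P) or R = False or True = True
Thus #2 is true.

#1 True; #2 True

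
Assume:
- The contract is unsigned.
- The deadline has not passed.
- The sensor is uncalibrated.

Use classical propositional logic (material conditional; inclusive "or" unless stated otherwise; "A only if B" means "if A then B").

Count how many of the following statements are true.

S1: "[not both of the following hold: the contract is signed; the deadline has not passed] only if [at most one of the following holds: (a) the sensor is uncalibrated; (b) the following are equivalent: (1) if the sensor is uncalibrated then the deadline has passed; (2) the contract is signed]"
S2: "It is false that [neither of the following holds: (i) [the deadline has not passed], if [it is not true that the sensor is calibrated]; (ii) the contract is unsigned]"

1

Let P = "the contract is signed" (F), Q = "the deadline has passed" (F), R = "the sensor is calibrated" (F).

S1: Formalization: (P ↑ ¬Q) → (¬R ↑ ((¬R → Q) ↔ P))

¬Q = ¬F = T
P ↑ ¬Q = F ↑ T = T
¬R = ¬F = T
¬R = ¬F = T
¬R → Q = T → F = F
(¬R → Q) ↔ P = F ↔ F = T
¬R ↑ ((¬R → Q) ↔ P) = T ↑ T = F
(P ↑ ¬Q) → (¬R ↑ ((¬R → Q) ↔ P)) = T → F = F
So S1 is false.

S2: Parsed as ¬((¬R → ¬Q) ↓ ¬P)

¬R = ¬F = T
¬Q = ¬F = T
¬R → ¬Q = T → T = T
¬P = ¬F = T
(¬R → ¬Q) ↓ ¬P = T ↓ T = F
¬((¬R → ¬Q) ↓ ¬P) = ¬F = T
So S2 is true.

1 of the 2 statements is true.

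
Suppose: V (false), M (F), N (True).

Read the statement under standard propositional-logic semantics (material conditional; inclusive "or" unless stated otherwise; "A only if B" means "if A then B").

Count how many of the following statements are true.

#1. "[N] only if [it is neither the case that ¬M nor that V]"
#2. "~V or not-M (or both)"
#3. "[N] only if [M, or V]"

1

#1: In symbols: N -> (~M nor V)

~M = ~F = T
~M nor V = T nor F = F
N -> (~M nor V) = T -> F = F
Hence #1 is false.

#2: Parsed as ~V | ~M

~V = ~F = T
~M = ~F = T
~V | ~M = T | T = T
So #2 is true.

#3: Parsed as N -> (M | V)

M | V = F | F = F
N -> (M | V) = T -> F = F
So #3 is false.

True statements: 1 (#2).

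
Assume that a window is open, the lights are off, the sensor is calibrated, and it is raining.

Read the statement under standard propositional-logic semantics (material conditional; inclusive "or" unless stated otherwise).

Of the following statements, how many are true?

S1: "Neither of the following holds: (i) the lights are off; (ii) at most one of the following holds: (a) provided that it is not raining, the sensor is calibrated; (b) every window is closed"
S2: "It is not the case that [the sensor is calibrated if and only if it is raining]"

0

Let W = "the lights are on" (False), R = "it is raining" (True), V = "the sensor is calibrated" (True), D = "a window is open" (True).

S1: Parsed as not W nor ((not R -> V) nand not D)

not W = not False = True
not R = not True = False
not R -> V = False -> True = True
not D = not True = False
(not R -> V) nand not D = True nand False = True
not W nor ((not R -> V) nand not D) = True nor True = False
Thus S1 is false.

S2: In symbols: not (V iff R)

V iff R = True iff True = True
not (V iff R) = not True = False
Thus S2 is false.

Count: 0.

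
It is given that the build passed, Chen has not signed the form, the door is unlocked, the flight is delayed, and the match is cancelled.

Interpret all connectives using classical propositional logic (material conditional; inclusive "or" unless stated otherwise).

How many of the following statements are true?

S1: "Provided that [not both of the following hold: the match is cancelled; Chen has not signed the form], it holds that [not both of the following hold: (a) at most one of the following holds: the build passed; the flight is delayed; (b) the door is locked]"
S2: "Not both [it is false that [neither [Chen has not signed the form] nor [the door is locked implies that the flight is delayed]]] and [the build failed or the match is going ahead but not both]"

2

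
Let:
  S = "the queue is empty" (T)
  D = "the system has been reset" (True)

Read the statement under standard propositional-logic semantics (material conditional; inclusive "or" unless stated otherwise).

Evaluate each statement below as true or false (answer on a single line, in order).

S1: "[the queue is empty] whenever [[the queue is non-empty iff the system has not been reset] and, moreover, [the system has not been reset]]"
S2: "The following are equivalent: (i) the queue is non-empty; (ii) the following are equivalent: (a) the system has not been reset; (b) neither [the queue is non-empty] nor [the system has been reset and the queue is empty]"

S1: In symbols: ((¬S ↔ ¬D) ∧ ¬D) → S

¬S = ¬T = F
¬D = ¬T = F
¬S ↔ ¬D = F ↔ F = T
¬D = ¬T = F
(¬S ↔ ¬D) ∧ ¬D = T ∧ F = F
((¬S ↔ ¬D) ∧ ¬D) → S = F → T = T
Thus S1 is true.

S2: Formalization: ¬S ↔ (¬D ↔ (¬S ↓ (D ∧ S)))

¬S = ¬T = F
¬D = ¬T = F
¬S = ¬T = F
D ∧ S = T ∧ T = T
¬S ↓ (D ∧ S) = F ↓ T = F
¬D ↔ (¬S ↓ (D ∧ S)) = F ↔ F = T
¬S ↔ (¬D ↔ (¬S ↓ (D ∧ S))) = F ↔ T = F
Hence S2 is false.

S1 True / S2 False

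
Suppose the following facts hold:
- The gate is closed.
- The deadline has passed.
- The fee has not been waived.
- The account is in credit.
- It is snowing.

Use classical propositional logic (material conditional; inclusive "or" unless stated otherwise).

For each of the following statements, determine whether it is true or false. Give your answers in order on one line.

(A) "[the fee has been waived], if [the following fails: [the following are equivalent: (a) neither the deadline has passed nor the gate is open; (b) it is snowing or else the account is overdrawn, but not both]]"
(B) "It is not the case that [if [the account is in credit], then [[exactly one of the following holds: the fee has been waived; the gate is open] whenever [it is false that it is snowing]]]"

Let Q = "the deadline has passed" (T), P = "the gate is open" (F), U = "it is snowing" (T), S = "the account is overdrawn" (F), R = "the fee has been waived" (F).

(A): In symbols: ~((Q nor P) <-> (U xor S)) -> R

Q nor P = T nor F = F
U xor S = T xor F = T
(Q nor P) <-> (U xor S) = F <-> T = F
~((Q nor P) <-> (U xor S)) = ~F = T
~((Q nor P) <-> (U xor S)) -> R = T -> F = F
Hence (A) is false.

(B): This is ~(~S -> (~U -> (R xor P))).

~S = ~F = T
~U = ~T = F
R xor P = F xor F = F
~U -> (R xor P) = F -> F = T
~S -> (~U -> (R xor P)) = T -> T = T
~(~S -> (~U -> (R xor P))) = ~T = F
So (B) is false.

(A) False / (B) False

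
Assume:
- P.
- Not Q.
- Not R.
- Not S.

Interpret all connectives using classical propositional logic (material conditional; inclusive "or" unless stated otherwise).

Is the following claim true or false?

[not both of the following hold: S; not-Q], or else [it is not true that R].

True.

Parsed as (S ↑ ¬Q) ∨ ¬R

¬Q = ¬F = T
S ↑ ¬Q = F ↑ T = T
¬R = ¬F = T
(S ↑ ¬Q) ∨ ¬R = T ∨ T = T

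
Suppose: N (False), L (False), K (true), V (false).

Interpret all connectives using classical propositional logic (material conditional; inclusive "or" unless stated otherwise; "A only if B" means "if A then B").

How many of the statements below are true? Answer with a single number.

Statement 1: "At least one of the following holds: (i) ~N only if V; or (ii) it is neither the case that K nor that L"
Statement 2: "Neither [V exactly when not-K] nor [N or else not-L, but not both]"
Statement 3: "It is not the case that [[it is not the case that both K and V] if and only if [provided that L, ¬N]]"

0

Statement 1: Parsed as (~N -> V) | (K nor L)

~N = ~F = T
~N -> V = T -> F = F
K nor L = T nor F = F
(~N -> V) | (K nor L) = F | F = F
So Statement 1 is false.

Statement 2: Parsed as (V <-> ~K) nor (N xor ~L)

~K = ~T = F
V <-> ~K = F <-> F = T
~L = ~F = T
N xor ~L = F xor T = T
(V <-> ~K) nor (N xor ~L) = T nor T = F
So Statement 2 is false.

Statement 3: Formalization: ~((K nand V) <-> (L -> ~N))

K nand V = T nand F = T
~N = ~F = T
L -> ~N = F -> T = T
(K nand V) <-> (L -> ~N) = T <-> T = T
~((K nand V) <-> (L -> ~N)) = ~T = F
Thus Statement 3 is false.

True statements: 0 (none).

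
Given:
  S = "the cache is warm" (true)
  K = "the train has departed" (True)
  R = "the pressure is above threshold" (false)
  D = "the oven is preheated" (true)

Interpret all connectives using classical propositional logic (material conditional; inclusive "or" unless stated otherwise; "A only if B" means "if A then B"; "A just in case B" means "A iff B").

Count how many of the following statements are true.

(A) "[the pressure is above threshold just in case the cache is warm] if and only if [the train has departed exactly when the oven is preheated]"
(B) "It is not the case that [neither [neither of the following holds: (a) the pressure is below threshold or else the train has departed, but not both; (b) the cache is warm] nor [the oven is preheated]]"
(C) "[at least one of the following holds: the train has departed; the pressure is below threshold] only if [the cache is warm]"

2

(A): In symbols: (R iff S) iff (K iff D)

R iff S = False iff True = False
K iff D = True iff True = True
(R iff S) iff (K iff D) = False iff True = False
Thus (A) is false.

(B): Parsed as not (((not R xor K) nor S) nor D)

not R = not False = True
not R xor K = True xor True = False
(not R xor K) nor S = False nor True = False
((not R xor K) nor S) nor D = False nor True = False
not (((not R xor K) nor S) nor D) = not False = True
Hence (B) is true.

(C): In symbols: (K or not R) -> S

not R = not False = True
K or not R = True or True = True
(K or not R) -> S = True -> True = True
So (C) is true.

2 of the 3 statements are true ((B), (C)).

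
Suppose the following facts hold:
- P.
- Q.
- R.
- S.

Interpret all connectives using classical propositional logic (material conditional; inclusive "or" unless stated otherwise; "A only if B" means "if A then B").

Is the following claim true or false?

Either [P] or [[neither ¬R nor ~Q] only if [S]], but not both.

false

This is P xor ((~R nor ~Q) -> S).

~R = ~T = F
~Q = ~T = F
~R nor ~Q = F nor F = T
(~R nor ~Q) -> S = T -> T = T
P xor ((~R nor ~Q) -> S) = T xor T = F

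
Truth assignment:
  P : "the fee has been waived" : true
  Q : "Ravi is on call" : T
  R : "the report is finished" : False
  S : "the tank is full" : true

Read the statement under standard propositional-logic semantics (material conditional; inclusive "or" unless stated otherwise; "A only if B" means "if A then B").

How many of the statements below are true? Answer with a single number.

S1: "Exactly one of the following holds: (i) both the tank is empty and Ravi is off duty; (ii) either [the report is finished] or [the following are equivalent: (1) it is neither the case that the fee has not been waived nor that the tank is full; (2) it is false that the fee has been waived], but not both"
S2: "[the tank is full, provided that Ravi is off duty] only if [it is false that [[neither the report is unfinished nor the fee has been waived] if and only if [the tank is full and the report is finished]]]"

S1: Parsed as (not S and not Q) xor (R xor ((not P nor S) iff not P))

not S = not True = False
not Q = not True = False
not S and not Q = False and False = False
not P = not True = False
not P nor S = False nor True = False
not P = not True = False
(not P nor S) iff not P = False iff False = True
R xor ((not P nor S) iff not P) = False xor True = True
(not S and not Q) xor (R xor ((not P nor S) iff not P)) = False xor True = True
Hence S1 is true.

S2: This is (not Q -> S) -> not ((not R nor P) iff (S and R)).

not Q = not True = False
not Q -> S = False -> True = True
not R = not False = True
not R nor P = True nor True = False
S and R = True and False = False
(not R nor P) iff (S and R) = False iff False = True
not ((not R nor P) iff (S and R)) = not True = False
(not Q -> S) -> not ((not R nor P) iff (S and R)) = True -> False = False
Hence S2 is false.

1 of the 2 statements is true (S1).

1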